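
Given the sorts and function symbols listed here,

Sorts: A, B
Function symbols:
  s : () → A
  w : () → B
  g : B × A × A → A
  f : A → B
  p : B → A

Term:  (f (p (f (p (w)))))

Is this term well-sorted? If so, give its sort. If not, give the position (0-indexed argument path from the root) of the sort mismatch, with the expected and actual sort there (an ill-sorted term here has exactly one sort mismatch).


well-sorted; sort = B

        (w) : B
      (p (w)) : A
    (f (p (w))) : B
  (p (f (p (w)))) : A
(f (p (f (p (w))))) : B


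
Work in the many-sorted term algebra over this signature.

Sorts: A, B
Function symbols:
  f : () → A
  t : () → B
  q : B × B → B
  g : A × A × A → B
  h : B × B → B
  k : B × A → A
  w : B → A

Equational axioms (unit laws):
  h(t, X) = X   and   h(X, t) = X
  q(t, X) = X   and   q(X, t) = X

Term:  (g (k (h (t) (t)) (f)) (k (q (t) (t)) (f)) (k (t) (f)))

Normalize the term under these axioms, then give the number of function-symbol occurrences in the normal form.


1. (g (k (h (t) (t)) (f)) (k (q (t) (t)) (f)) (k (t) (f)))  →  (g (k (t) (f)) (k (q (t) (t)) (f)) (k (t) (f)))
2. (g (k (t) (f)) (k (q (t) (t)) (f)) (k (t) (f)))  →  (g (k (t) (f)) (k (t) (f)) (k (t) (f)))
normal form: (g (k (t) (f)) (k (t) (f)) (k (t) (f)))

size = 10


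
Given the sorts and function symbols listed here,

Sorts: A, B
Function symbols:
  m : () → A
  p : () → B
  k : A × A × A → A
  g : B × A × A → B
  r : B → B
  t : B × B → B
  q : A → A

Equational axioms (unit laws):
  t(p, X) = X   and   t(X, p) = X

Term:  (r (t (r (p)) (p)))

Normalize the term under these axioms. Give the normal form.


normal form = (r (r (p)))

1. (r (t (r (p)) (p)))  →  (r (r (p)))


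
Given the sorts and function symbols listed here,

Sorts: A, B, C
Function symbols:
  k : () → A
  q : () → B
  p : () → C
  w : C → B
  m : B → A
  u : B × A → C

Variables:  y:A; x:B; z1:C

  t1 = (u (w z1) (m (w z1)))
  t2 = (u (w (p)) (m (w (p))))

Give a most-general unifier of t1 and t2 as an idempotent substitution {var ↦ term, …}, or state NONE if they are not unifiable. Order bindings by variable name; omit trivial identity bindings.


{z1 ↦ (p)}


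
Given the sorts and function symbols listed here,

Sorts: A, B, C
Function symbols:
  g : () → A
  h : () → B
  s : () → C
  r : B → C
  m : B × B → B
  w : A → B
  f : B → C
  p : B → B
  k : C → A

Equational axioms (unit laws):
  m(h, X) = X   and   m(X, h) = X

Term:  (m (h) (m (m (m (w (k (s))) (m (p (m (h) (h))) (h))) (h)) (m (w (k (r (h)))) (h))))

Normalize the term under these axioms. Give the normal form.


normal form = (m (m (w (k (s))) (p (h))) (w (k (r (h)))))

1. (m (h) (m (m (m (w (k (s))) (m (p (m (h) (h))) (h))) (h)) (m (w (k (r (h)))) (h))))  →  (m (m (m (w (k (s))) (m (p (m (h) (h))) (h))) (h)) (m (w (k (r (h)))) (h)))
2. (m (m (m (w (k (s))) (m (p (m (h) (h))) (h))) (h)) (m (w (k (r (h)))) (h)))  →  (m (m (w (k (s))) (m (p (m (h) (h))) (h))) (m (w (k (r (h)))) (h)))
3. (m (m (w (k (s))) (m (p (m (h) (h))) (h))) (m (w (k (r (h)))) (h)))  →  (m (m (w (k (s))) (p (m (h) (h)))) (m (w (k (r (h)))) (h)))
4. (m (m (w (k (s))) (p (m (h) (h)))) (m (w (k (r (h)))) (h)))  →  (m (m (w (k (s))) (p (h))) (m (w (k (r (h)))) (h)))
5. (m (m (w (k (s))) (p (h))) (m (w (k (r (h)))) (h)))  →  (m (m (w (k (s))) (p (h))) (w (k (r (h)))))


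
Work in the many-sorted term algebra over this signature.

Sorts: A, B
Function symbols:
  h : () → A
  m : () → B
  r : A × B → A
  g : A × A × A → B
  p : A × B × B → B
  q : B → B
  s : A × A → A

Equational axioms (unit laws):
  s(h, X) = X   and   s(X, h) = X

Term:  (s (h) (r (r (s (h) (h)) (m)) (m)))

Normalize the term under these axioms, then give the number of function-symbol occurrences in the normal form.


size = 5

1. (s (h) (r (r (s (h) (h)) (m)) (m)))  →  (r (r (s (h) (h)) (m)) (m))
2. (r (r (s (h) (h)) (m)) (m))  →  (r (r (h) (m)) (m))
normal form: (r (r (h) (m)) (m))


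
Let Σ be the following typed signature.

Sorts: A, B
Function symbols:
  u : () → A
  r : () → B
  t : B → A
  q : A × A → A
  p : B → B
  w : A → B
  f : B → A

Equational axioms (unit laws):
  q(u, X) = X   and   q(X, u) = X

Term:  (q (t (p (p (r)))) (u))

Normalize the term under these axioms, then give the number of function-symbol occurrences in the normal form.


size = 4

1. (q (t (p (p (r)))) (u))  →  (t (p (p (r))))
normal form: (t (p (p (r))))


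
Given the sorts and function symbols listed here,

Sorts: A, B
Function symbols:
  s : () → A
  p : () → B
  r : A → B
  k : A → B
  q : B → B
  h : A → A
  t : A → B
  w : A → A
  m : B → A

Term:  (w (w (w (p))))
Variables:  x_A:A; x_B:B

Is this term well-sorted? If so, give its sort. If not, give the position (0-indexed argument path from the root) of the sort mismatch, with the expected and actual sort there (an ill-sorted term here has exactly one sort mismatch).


      (p) : B
    (w (p)) : ✗ arg 0 at [0, 0, 0] has sort B, expected A

ill-sorted at position [0, 0, 0]: expected A, got B


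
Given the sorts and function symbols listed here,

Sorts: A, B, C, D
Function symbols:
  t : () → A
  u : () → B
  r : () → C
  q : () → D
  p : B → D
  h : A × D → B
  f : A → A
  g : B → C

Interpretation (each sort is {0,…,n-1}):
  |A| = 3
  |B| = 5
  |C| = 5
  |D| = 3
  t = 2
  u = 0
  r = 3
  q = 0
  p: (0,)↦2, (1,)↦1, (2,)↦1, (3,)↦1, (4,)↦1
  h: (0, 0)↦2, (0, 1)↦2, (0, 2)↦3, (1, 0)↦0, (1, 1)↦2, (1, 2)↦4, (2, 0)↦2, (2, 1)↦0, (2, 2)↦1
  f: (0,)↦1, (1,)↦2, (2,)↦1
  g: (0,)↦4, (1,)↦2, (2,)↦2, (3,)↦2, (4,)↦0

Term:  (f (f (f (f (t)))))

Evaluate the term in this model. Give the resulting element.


  t = 2
  (f (t)) = f(2,) = 1
  (f (f (t))) = f(1,) = 2
  (f (f (f (t)))) = f(2,) = 1
  (f (f (f (f (t))))) = f(1,) = 2

value = 2


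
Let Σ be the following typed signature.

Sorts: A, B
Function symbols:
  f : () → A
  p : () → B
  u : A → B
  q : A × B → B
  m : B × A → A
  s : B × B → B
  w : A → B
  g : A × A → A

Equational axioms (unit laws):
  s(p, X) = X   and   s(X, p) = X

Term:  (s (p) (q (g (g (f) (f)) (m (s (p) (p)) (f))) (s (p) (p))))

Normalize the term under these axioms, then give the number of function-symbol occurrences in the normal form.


size = 9

1. (s (p) (q (g (g (f) (f)) (m (s (p) (p)) (f))) (s (p) (p))))  →  (q (g (g (f) (f)) (m (s (p) (p)) (f))) (s (p) (p)))
2. (q (g (g (f) (f)) (m (s (p) (p)) (f))) (s (p) (p)))  →  (q (g (g (f) (f)) (m (p) (f))) (s (p) (p)))
3. (q (g (g (f) (f)) (m (p) (f))) (s (p) (p)))  →  (q (g (g (f) (f)) (m (p) (f))) (p))
normal form: (q (g (g (f) (f)) (m (p) (f))) (p))


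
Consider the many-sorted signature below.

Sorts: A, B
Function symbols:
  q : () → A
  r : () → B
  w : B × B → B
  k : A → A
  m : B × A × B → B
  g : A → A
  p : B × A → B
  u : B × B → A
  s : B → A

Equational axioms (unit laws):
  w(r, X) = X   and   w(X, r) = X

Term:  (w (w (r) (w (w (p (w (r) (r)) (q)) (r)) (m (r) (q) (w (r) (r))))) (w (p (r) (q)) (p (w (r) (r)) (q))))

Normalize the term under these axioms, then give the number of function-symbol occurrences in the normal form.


1. (w (w (r) (w (w (p (w (r) (r)) (q)) (r)) (m (r) (q) (w (r) (r))))) (w (p (r) (q)) (p (w (r) (r)) (q))))  →  (w (w (w (p (w (r) (r)) (q)) (r)) (m (r) (q) (w (r) (r)))) (w (p (r) (q)) (p (w (r) (r)) (q))))
2. (w (w (w (p (w (r) (r)) (q)) (r)) (m (r) (q) (w (r) (r)))) (w (p (r) (q)) (p (w (r) (r)) (q))))  →  (w (w (p (w (r) (r)) (q)) (m (r) (q) (w (r) (r)))) (w (p (r) (q)) (p (w (r) (r)) (q))))
3. (w (w (p (w (r) (r)) (q)) (m (r) (q) (w (r) (r)))) (w (p (r) (q)) (p (w (r) (r)) (q))))  →  (w (w (p (r) (q)) (m (r) (q) (w (r) (r)))) (w (p (r) (q)) (p (w (r) (r)) (q))))
4. (w (w (p (r) (q)) (m (r) (q) (w (r) (r)))) (w (p (r) (q)) (p (w (r) (r)) (q))))  →  (w (w (p (r) (q)) (m (r) (q) (r))) (w (p (r) (q)) (p (w (r) (r)) (q))))
5. (w (w (p (r) (q)) (m (r) (q) (r))) (w (p (r) (q)) (p (w (r) (r)) (q))))  →  (w (w (p (r) (q)) (m (r) (q) (r))) (w (p (r) (q)) (p (r) (q))))
normal form: (w (w (p (r) (q)) (m (r) (q) (r))) (w (p (r) (q)) (p (r) (q))))

size = 16


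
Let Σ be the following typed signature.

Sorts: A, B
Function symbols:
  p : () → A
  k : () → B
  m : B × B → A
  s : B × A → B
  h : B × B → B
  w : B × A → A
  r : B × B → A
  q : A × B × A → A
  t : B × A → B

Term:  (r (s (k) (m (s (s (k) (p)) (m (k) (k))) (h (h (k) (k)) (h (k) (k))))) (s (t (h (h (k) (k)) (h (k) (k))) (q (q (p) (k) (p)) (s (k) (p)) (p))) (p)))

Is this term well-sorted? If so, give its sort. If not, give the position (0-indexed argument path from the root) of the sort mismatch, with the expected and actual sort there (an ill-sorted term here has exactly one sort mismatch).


well-sorted; sort = A

    (k) : B
          (k) : B
          (p) : A
        (s (k) (p)) : B
          (k) : B
          (k) : B
        (m (k) (k)) : A
      (s (s (k) (p)) (m (k) (k))) : B
          (k) : B
          (k) : B
        (h (k) (k)) : B
          (k) : B
          (k) : B
        (h (k) (k)) : B
      (h (h (k) (k)) (h (k) (k))) : B
    (m (s (s (k) (p)) (m (k) (k))) (h (h (k) (k)) (h (k) (k)))) : A
  (s (k) (m (s (s (k) (p)) (m (k) (k))) (h (h (k) (k)) (h (k) (k))))) : B
          (k) : B
          (k) : B
        (h (k) (k)) : B
          (k) : B
          (k) : B
        (h (k) (k)) : B
      (h (h (k) (k)) (h (k) (k))) : B
          (p) : A
          (k) : B
          (p) : A
        (q (p) (k) (p)) : A
          (k) : B
          (p) : A
        (s (k) (p)) : B
        (p) : A
      (q (q (p) (k) (p)) (s (k) (p)) (p)) : A
    (t (h (h (k) (k)) (h (k) (k))) (q (q (p) (k) (p)) (s (k) (p)) (p))) : B
    (p) : A
  (s (t (h (h (k) (k)) (h (k) (k))) (q (q (p) (k) (p)) (s (k) (p)) (p))) (p)) : B
(r (s (k) (m (s (s (k) (p)) (m (k) (k))) (h (h (k) (k)) (h (k) (k))))) (s (t (h (h (k) (k)) (h (k) (k))) (q (q (p) (k) (p)) (s (k) (p)) (p))) (p))) : A


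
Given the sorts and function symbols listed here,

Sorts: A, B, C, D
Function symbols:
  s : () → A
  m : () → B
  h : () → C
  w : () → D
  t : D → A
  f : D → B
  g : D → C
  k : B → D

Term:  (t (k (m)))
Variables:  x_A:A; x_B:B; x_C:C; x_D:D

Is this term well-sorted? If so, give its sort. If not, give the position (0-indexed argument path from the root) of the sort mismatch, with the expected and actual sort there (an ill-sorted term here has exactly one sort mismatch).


    (m) : B
  (k (m)) : D
(t (k (m))) : A

well-sorted; sort = A


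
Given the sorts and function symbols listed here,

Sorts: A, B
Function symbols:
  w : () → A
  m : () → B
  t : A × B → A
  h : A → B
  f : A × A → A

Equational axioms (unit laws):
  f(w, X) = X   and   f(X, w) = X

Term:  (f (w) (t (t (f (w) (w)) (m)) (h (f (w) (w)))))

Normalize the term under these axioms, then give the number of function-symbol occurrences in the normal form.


1. (f (w) (t (t (f (w) (w)) (m)) (h (f (w) (w)))))  →  (t (t (f (w) (w)) (m)) (h (f (w) (w))))
2. (t (t (f (w) (w)) (m)) (h (f (w) (w))))  →  (t (t (w) (m)) (h (f (w) (w))))
3. (t (t (w) (m)) (h (f (w) (w))))  →  (t (t (w) (m)) (h (w)))
normal form: (t (t (w) (m)) (h (w)))

size = 6


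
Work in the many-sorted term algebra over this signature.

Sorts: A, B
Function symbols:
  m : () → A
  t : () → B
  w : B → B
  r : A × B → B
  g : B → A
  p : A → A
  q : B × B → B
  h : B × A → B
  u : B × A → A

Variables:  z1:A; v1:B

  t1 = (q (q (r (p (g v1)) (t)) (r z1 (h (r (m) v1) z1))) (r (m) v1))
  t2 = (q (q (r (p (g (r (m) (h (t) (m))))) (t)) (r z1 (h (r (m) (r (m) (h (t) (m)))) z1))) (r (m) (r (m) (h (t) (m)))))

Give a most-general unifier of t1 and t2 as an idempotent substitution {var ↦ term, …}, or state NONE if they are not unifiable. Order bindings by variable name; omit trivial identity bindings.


{v1 ↦ (r (m) (h (t) (m)))}


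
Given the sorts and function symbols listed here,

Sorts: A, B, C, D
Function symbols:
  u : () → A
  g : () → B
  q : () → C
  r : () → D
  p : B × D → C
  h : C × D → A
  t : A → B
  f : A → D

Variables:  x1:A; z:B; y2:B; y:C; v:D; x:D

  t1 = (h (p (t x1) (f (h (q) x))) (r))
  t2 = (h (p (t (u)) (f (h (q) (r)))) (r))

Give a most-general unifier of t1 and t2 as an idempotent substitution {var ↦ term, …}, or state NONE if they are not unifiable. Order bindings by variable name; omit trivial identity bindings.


{x ↦ (r), x1 ↦ (u)}


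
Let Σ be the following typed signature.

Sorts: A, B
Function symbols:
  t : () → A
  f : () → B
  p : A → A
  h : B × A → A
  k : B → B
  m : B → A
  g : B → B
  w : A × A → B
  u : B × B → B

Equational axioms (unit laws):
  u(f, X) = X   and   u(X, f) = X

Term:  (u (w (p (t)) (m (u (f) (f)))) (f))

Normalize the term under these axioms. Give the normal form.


normal form = (w (p (t)) (m (f)))

1. (u (w (p (t)) (m (u (f) (f)))) (f))  →  (w (p (t)) (m (u (f) (f))))
2. (w (p (t)) (m (u (f) (f))))  →  (w (p (t)) (m (f)))


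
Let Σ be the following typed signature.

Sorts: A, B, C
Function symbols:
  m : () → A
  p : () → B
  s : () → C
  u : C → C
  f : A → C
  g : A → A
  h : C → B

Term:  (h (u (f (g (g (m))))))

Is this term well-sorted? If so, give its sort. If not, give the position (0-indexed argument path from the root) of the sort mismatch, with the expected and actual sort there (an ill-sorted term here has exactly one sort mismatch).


          (m) : A
        (g (m)) : A
      (g (g (m))) : A
    (f (g (g (m)))) : C
  (u (f (g (g (m))))) : C
(h (u (f (g (g (m)))))) : B

well-sorted; sort = B


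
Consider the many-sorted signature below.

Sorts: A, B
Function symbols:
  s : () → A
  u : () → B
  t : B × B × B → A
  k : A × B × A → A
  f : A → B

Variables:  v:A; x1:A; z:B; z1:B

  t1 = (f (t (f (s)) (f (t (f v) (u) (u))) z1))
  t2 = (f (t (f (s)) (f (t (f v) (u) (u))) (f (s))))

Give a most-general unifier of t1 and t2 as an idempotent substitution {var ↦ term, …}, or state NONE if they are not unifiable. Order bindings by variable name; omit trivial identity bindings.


{z1 ↦ (f (s))}


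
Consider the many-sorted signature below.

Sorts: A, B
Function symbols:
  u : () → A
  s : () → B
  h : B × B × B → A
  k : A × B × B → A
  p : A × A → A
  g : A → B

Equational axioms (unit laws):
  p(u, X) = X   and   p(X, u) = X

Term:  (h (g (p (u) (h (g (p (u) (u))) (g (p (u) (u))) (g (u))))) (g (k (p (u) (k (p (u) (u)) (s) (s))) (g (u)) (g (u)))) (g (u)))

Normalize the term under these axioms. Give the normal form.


1. (h (g (p (u) (h (g (p (u) (u))) (g (p (u) (u))) (g (u))))) (g (k (p (u) (k (p (u) (u)) (s) (s))) (g (u)) (g (u)))) (g (u)))  →  (h (g (h (g (p (u) (u))) (g (p (u) (u))) (g (u)))) (g (k (p (u) (k (p (u) (u)) (s) (s))) (g (u)) (g (u)))) (g (u)))
2. (h (g (h (g (p (u) (u))) (g (p (u) (u))) (g (u)))) (g (k (p (u) (k (p (u) (u)) (s) (s))) (g (u)) (g (u)))) (g (u)))  →  (h (g (h (g (u)) (g (p (u) (u))) (g (u)))) (g (k (p (u) (k (p (u) (u)) (s) (s))) (g (u)) (g (u)))) (g (u)))
3. (h (g (h (g (u)) (g (p (u) (u))) (g (u)))) (g (k (p (u) (k (p (u) (u)) (s) (s))) (g (u)) (g (u)))) (g (u)))  →  (h (g (h (g (u)) (g (u)) (g (u)))) (g (k (p (u) (k (p (u) (u)) (s) (s))) (g (u)) (g (u)))) (g (u)))
4. (h (g (h (g (u)) (g (u)) (g (u)))) (g (k (p (u) (k (p (u) (u)) (s) (s))) (g (u)) (g (u)))) (g (u)))  →  (h (g (h (g (u)) (g (u)) (g (u)))) (g (k (k (p (u) (u)) (s) (s)) (g (u)) (g (u)))) (g (u)))
5. (h (g (h (g (u)) (g (u)) (g (u)))) (g (k (k (p (u) (u)) (s) (s)) (g (u)) (g (u)))) (g (u)))  →  (h (g (h (g (u)) (g (u)) (g (u)))) (g (k (k (u) (s) (s)) (g (u)) (g (u)))) (g (u)))

normal form = (h (g (h (g (u)) (g (u)) (g (u)))) (g (k (k (u) (s) (s)) (g (u)) (g (u)))) (g (u)))


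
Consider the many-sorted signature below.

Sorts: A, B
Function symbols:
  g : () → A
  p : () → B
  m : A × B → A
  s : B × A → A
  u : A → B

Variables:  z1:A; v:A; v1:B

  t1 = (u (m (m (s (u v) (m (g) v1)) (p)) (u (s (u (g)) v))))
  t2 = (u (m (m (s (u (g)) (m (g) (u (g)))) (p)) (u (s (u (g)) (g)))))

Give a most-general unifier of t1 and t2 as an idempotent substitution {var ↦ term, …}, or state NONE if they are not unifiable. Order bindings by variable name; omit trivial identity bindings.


{v ↦ (g), v1 ↦ (u (g))}


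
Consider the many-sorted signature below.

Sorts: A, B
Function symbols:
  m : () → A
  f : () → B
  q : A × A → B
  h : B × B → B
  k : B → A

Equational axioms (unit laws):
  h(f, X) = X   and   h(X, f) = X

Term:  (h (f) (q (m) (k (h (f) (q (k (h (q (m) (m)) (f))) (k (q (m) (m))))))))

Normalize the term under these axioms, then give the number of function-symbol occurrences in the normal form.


size = 12

1. (h (f) (q (m) (k (h (f) (q (k (h (q (m) (m)) (f))) (k (q (m) (m))))))))  →  (q (m) (k (h (f) (q (k (h (q (m) (m)) (f))) (k (q (m) (m)))))))
2. (q (m) (k (h (f) (q (k (h (q (m) (m)) (f))) (k (q (m) (m)))))))  →  (q (m) (k (q (k (h (q (m) (m)) (f))) (k (q (m) (m))))))
3. (q (m) (k (q (k (h (q (m) (m)) (f))) (k (q (m) (m))))))  →  (q (m) (k (q (k (q (m) (m))) (k (q (m) (m))))))
normal form: (q (m) (k (q (k (q (m) (m))) (k (q (m) (m))))))


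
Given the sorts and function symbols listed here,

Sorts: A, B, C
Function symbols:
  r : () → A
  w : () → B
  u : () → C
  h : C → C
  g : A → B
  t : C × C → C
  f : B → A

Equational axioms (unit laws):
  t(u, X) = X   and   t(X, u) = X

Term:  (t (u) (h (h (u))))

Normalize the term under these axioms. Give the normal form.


normal form = (h (h (u)))

1. (t (u) (h (h (u))))  →  (h (h (u)))


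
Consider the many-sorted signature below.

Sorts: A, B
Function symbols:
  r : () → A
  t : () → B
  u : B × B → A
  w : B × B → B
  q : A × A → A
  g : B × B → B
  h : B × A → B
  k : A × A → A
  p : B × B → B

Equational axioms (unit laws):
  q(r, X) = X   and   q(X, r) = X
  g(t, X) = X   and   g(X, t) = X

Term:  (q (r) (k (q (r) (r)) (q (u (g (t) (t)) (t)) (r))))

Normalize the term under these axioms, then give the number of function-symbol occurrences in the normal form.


1. (q (r) (k (q (r) (r)) (q (u (g (t) (t)) (t)) (r))))  →  (k (q (r) (r)) (q (u (g (t) (t)) (t)) (r)))
2. (k (q (r) (r)) (q (u (g (t) (t)) (t)) (r)))  →  (k (r) (q (u (g (t) (t)) (t)) (r)))
3. (k (r) (q (u (g (t) (t)) (t)) (r)))  →  (k (r) (u (g (t) (t)) (t)))
4. (k (r) (u (g (t) (t)) (t)))  →  (k (r) (u (t) (t)))
normal form: (k (r) (u (t) (t)))

size = 5


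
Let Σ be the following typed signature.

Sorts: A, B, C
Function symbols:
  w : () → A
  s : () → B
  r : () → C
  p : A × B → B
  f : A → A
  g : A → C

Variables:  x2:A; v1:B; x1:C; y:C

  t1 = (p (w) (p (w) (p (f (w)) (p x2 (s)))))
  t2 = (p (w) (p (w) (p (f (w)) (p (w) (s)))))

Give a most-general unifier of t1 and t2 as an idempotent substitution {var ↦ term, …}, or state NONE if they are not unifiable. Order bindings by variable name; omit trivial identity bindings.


{x2 ↦ (w)}


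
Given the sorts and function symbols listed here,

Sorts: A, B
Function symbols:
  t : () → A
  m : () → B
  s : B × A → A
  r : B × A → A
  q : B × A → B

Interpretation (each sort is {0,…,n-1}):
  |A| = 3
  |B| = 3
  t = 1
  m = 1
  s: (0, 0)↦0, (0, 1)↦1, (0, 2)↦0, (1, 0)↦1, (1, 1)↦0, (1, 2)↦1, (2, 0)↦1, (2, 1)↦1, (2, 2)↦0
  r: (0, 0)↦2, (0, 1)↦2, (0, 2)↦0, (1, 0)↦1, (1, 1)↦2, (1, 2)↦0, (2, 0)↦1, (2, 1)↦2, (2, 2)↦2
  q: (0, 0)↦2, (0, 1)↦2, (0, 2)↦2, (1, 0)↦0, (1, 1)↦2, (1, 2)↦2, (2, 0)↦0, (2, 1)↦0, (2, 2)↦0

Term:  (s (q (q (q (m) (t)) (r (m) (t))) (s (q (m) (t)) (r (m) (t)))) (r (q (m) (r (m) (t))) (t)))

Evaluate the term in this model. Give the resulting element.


  m = 1
  t = 1
  (q (m) (t)) = q(1, 1) = 2
  m = 1
  t = 1
  (r (m) (t)) = r(1, 1) = 2
  (q (q (m) (t)) (r (m) (t))) = q(2, 2) = 0
  m = 1
  t = 1
  (q (m) (t)) = q(1, 1) = 2
  m = 1
  t = 1
  (r (m) (t)) = r(1, 1) = 2
  (s (q (m) (t)) (r (m) (t))) = s(2, 2) = 0
  (q (q (q (m) (t)) (r (m) (t))) (s (q (m) (t)) (r (m) (t)))) = q(0, 0) = 2
  m = 1
  m = 1
  t = 1
  (r (m) (t)) = r(1, 1) = 2
  (q (m) (r (m) (t))) = q(1, 2) = 2
  t = 1
  (r (q (m) (r (m) (t))) (t)) = r(2, 1) = 2
  (s (q (q (q (m) (t)) (r (m) (t))) (s (q (m) (t)) (r (m) (t)))) (r (q (m) (r (m) (t))) (t))) = s(2, 2) = 0

value = 0


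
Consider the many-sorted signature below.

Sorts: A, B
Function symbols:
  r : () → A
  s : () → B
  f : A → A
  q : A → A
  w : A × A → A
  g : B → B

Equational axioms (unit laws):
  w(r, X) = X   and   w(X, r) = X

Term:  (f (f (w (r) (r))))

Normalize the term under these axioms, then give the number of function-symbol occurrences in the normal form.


size = 3

1. (f (f (w (r) (r))))  →  (f (f (r)))
normal form: (f (f (r)))


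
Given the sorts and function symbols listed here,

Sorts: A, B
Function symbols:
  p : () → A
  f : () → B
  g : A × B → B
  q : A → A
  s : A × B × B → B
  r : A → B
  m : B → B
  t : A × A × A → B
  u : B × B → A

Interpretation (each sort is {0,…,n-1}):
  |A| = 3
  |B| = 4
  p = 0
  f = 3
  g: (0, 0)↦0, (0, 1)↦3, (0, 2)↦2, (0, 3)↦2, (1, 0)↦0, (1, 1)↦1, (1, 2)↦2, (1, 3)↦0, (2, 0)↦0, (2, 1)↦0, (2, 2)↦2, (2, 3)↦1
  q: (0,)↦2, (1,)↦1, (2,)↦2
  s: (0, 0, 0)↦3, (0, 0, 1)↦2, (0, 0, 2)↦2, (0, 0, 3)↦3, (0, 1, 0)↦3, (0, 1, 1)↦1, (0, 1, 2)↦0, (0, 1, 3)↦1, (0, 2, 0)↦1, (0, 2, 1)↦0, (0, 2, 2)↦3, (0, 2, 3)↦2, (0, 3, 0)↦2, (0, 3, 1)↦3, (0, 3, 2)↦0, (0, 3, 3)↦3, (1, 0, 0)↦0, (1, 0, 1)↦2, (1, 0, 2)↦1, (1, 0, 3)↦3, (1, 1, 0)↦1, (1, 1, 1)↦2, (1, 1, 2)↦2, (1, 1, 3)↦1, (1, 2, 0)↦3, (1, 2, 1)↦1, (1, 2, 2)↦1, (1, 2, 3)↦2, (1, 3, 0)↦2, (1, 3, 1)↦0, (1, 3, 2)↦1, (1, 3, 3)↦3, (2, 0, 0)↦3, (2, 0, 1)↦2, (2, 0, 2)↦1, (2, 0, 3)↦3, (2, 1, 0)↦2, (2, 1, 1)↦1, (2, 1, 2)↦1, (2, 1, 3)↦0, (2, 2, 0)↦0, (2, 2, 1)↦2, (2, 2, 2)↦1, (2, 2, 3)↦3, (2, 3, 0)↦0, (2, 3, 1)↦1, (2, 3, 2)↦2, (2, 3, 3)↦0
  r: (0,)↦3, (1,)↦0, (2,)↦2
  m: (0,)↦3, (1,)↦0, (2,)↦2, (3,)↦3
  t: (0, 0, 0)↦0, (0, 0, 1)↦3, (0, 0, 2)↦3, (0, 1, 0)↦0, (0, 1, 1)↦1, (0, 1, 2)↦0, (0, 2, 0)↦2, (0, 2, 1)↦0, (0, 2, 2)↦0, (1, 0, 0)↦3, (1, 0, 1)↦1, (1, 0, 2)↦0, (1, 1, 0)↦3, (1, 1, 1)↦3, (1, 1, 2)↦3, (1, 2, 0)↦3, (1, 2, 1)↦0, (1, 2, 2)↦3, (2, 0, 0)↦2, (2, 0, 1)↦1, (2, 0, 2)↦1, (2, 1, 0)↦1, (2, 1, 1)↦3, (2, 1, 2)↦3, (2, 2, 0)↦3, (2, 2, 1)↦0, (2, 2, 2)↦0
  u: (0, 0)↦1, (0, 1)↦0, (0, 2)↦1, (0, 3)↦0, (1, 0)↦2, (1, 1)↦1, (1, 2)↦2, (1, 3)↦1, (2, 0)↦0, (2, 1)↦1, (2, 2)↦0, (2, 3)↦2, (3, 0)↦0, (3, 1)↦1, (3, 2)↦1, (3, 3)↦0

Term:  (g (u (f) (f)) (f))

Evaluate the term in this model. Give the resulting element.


value = 2

  f = 3
  f = 3
  (u (f) (f)) = u(3, 3) = 0
  f = 3
  (g (u (f) (f)) (f)) = g(0, 3) = 2


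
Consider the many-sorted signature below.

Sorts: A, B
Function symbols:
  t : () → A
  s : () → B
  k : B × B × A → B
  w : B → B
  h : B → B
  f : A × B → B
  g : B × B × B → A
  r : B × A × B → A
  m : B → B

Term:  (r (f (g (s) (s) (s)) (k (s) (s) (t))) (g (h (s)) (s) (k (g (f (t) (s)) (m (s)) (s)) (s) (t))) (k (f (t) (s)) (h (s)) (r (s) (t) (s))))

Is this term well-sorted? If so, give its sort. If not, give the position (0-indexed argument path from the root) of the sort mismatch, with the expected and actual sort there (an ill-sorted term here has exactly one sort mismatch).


      (s) : B
      (s) : B
      (s) : B
    (g (s) (s) (s)) : A
      (s) : B
      (s) : B
      (t) : A
    (k (s) (s) (t)) : B
  (f (g (s) (s) (s)) (k (s) (s) (t))) : B
      (s) : B
    (h (s)) : B
    (s) : B
          (t) : A
          (s) : B
        (f (t) (s)) : B
          (s) : B
        (m (s)) : B
        (s) : B
      (g (f (t) (s)) (m (s)) (s)) : A
      (s) : B
      (t) : A
    (k (g (f (t) (s)) (m (s)) (s)) (s) (t)) : ✗ arg 0 at [1, 2, 0] has sort A, expected B
      (t) : A
      (s) : B
    (f (t) (s)) : B
      (s) : B
    (h (s)) : B
      (s) : B
      (t) : A
      (s) : B
    (r (s) (t) (s)) : A
  (k (f (t) (s)) (h (s)) (r (s) (t) (s))) : B

ill-sorted at position [1, 2, 0]: expected B, got A


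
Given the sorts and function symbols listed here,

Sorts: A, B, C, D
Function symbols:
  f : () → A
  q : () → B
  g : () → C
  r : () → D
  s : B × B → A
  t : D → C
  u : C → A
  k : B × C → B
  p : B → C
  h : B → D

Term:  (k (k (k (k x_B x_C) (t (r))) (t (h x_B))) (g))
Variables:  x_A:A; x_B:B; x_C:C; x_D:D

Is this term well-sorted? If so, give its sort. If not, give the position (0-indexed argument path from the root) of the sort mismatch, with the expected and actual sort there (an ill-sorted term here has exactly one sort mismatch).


well-sorted; sort = B

        x_B : B
        x_C : C
      (k x_B x_C) : B
        (r) : D
      (t (r)) : C
    (k (k x_B x_C) (t (r))) : B
        x_B : B
      (h x_B) : D
    (t (h x_B)) : C
  (k (k (k x_B x_C) (t (r))) (t (h x_B))) : B
  (g) : C
(k (k (k (k x_B x_C) (t (r))) (t (h x_B))) (g)) : B


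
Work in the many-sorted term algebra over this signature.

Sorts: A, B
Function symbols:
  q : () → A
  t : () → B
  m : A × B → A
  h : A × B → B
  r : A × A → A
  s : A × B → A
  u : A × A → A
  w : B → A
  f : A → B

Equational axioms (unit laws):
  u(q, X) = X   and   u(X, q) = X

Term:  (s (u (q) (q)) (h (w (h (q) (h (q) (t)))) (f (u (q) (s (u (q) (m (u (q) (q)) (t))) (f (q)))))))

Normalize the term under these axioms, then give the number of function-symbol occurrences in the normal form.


size = 16

1. (s (u (q) (q)) (h (w (h (q) (h (q) (t)))) (f (u (q) (s (u (q) (m (u (q) (q)) (t))) (f (q)))))))  →  (s (q) (h (w (h (q) (h (q) (t)))) (f (u (q) (s (u (q) (m (u (q) (q)) (t))) (f (q)))))))
2. (s (q) (h (w (h (q) (h (q) (t)))) (f (u (q) (s (u (q) (m (u (q) (q)) (t))) (f (q)))))))  →  (s (q) (h (w (h (q) (h (q) (t)))) (f (s (u (q) (m (u (q) (q)) (t))) (f (q))))))
3. (s (q) (h (w (h (q) (h (q) (t)))) (f (s (u (q) (m (u (q) (q)) (t))) (f (q))))))  →  (s (q) (h (w (h (q) (h (q) (t)))) (f (s (m (u (q) (q)) (t)) (f (q))))))
4. (s (q) (h (w (h (q) (h (q) (t)))) (f (s (m (u (q) (q)) (t)) (f (q))))))  →  (s (q) (h (w (h (q) (h (q) (t)))) (f (s (m (q) (t)) (f (q))))))
normal form: (s (q) (h (w (h (q) (h (q) (t)))) (f (s (m (q) (t)) (f (q))))))


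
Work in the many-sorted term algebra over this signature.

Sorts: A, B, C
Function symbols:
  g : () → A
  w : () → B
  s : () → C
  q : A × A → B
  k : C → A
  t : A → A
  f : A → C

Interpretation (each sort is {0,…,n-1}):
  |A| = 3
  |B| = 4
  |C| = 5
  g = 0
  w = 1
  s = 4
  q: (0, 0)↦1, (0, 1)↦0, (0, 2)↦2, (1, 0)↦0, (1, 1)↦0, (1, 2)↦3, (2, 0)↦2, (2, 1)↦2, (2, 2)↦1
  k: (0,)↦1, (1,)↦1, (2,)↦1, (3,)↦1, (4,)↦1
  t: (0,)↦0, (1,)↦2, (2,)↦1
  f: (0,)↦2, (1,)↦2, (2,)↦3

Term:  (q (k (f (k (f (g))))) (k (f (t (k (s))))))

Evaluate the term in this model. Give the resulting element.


value = 0

  g = 0
  (f (g)) = f(0,) = 2
  (k (f (g))) = k(2,) = 1
  (f (k (f (g)))) = f(1,) = 2
  (k (f (k (f (g))))) = k(2,) = 1
  s = 4
  (k (s)) = k(4,) = 1
  (t (k (s))) = t(1,) = 2
  (f (t (k (s)))) = f(2,) = 3
  (k (f (t (k (s))))) = k(3,) = 1
  (q (k (f (k (f (g))))) (k (f (t (k (s)))))) = q(1, 1) = 0


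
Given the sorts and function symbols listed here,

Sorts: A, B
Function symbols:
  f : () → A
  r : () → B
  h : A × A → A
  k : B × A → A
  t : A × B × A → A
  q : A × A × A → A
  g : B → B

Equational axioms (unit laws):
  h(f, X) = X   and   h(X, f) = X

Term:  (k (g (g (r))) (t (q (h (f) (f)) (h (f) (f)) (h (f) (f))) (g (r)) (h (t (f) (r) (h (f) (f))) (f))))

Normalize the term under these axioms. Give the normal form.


normal form = (k (g (g (r))) (t (q (f) (f) (f)) (g (r)) (t (f) (r) (f))))

1. (k (g (g (r))) (t (q (h (f) (f)) (h (f) (f)) (h (f) (f))) (g (r)) (h (t (f) (r) (h (f) (f))) (f))))  →  (k (g (g (r))) (t (q (f) (h (f) (f)) (h (f) (f))) (g (r)) (h (t (f) (r) (h (f) (f))) (f))))
2. (k (g (g (r))) (t (q (f) (h (f) (f)) (h (f) (f))) (g (r)) (h (t (f) (r) (h (f) (f))) (f))))  →  (k (g (g (r))) (t (q (f) (f) (h (f) (f))) (g (r)) (h (t (f) (r) (h (f) (f))) (f))))
3. (k (g (g (r))) (t (q (f) (f) (h (f) (f))) (g (r)) (h (t (f) (r) (h (f) (f))) (f))))  →  (k (g (g (r))) (t (q (f) (f) (f)) (g (r)) (h (t (f) (r) (h (f) (f))) (f))))
4. (k (g (g (r))) (t (q (f) (f) (f)) (g (r)) (h (t (f) (r) (h (f) (f))) (f))))  →  (k (g (g (r))) (t (q (f) (f) (f)) (g (r)) (t (f) (r) (h (f) (f)))))
5. (k (g (g (r))) (t (q (f) (f) (f)) (g (r)) (t (f) (r) (h (f) (f)))))  →  (k (g (g (r))) (t (q (f) (f) (f)) (g (r)) (t (f) (r) (f))))


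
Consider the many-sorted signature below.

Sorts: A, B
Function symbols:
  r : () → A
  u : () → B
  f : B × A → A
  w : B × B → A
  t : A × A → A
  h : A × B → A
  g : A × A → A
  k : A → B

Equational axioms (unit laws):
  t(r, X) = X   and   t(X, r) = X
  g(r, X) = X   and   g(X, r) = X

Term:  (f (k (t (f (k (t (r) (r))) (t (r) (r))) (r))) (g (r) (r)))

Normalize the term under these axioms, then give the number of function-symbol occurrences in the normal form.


size = 7

1. (f (k (t (f (k (t (r) (r))) (t (r) (r))) (r))) (g (r) (r)))  →  (f (k (f (k (t (r) (r))) (t (r) (r)))) (g (r) (r)))
2. (f (k (f (k (t (r) (r))) (t (r) (r)))) (g (r) (r)))  →  (f (k (f (k (r)) (t (r) (r)))) (g (r) (r)))
3. (f (k (f (k (r)) (t (r) (r)))) (g (r) (r)))  →  (f (k (f (k (r)) (r))) (g (r) (r)))
4. (f (k (f (k (r)) (r))) (g (r) (r)))  →  (f (k (f (k (r)) (r))) (r))
normal form: (f (k (f (k (r)) (r))) (r))


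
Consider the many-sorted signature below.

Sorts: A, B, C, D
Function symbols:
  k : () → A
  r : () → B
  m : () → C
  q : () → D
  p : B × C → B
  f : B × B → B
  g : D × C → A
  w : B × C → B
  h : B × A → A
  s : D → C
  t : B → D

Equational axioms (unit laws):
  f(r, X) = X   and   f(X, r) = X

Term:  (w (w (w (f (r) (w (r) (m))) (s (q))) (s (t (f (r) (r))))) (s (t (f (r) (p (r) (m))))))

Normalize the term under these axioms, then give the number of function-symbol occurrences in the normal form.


1. (w (w (w (f (r) (w (r) (m))) (s (q))) (s (t (f (r) (r))))) (s (t (f (r) (p (r) (m))))))  →  (w (w (w (w (r) (m)) (s (q))) (s (t (f (r) (r))))) (s (t (f (r) (p (r) (m))))))
2. (w (w (w (w (r) (m)) (s (q))) (s (t (f (r) (r))))) (s (t (f (r) (p (r) (m))))))  →  (w (w (w (w (r) (m)) (s (q))) (s (t (r)))) (s (t (f (r) (p (r) (m))))))
3. (w (w (w (w (r) (m)) (s (q))) (s (t (r)))) (s (t (f (r) (p (r) (m))))))  →  (w (w (w (w (r) (m)) (s (q))) (s (t (r)))) (s (t (p (r) (m)))))
normal form: (w (w (w (w (r) (m)) (s (q))) (s (t (r)))) (s (t (p (r) (m)))))

size = 16


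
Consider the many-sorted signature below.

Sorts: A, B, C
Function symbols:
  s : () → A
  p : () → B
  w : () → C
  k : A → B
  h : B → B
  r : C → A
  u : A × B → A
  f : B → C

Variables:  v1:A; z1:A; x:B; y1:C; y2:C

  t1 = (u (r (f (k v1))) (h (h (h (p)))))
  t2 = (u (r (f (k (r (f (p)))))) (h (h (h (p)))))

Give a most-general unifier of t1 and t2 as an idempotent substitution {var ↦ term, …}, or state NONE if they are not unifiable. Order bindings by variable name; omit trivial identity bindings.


{v1 ↦ (r (f (p)))}


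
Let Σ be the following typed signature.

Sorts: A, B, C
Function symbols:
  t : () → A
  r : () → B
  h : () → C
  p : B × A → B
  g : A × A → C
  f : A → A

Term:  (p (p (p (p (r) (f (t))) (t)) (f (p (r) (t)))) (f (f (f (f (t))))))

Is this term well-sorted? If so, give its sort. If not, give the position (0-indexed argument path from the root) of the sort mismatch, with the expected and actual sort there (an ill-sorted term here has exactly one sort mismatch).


        (r) : B
          (t) : A
        (f (t)) : A
      (p (r) (f (t))) : B
      (t) : A
    (p (p (r) (f (t))) (t)) : B
        (r) : B
        (t) : A
      (p (r) (t)) : B
    (f (p (r) (t))) : ✗ arg 0 at [0, 1, 0] has sort B, expected A
          (t) : A
        (f (t)) : A
      (f (f (t))) : A
    (f (f (f (t)))) : A
  (f (f (f (f (t))))) : A

ill-sorted at position [0, 1, 0]: expected A, got B


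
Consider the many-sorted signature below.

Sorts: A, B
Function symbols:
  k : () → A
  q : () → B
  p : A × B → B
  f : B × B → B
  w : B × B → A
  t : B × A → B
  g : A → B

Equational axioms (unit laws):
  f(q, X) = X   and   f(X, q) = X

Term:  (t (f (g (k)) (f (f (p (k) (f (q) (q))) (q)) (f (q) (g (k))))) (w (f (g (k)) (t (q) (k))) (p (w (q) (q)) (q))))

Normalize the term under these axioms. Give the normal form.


normal form = (t (f (g (k)) (f (p (k) (q)) (g (k)))) (w (f (g (k)) (t (q) (k))) (p (w (q) (q)) (q))))

1. (t (f (g (k)) (f (f (p (k) (f (q) (q))) (q)) (f (q) (g (k))))) (w (f (g (k)) (t (q) (k))) (p (w (q) (q)) (q))))  →  (t (f (g (k)) (f (p (k) (f (q) (q))) (f (q) (g (k))))) (w (f (g (k)) (t (q) (k))) (p (w (q) (q)) (q))))
2. (t (f (g (k)) (f (p (k) (f (q) (q))) (f (q) (g (k))))) (w (f (g (k)) (t (q) (k))) (p (w (q) (q)) (q))))  →  (t (f (g (k)) (f (p (k) (q)) (f (q) (g (k))))) (w (f (g (k)) (t (q) (k))) (p (w (q) (q)) (q))))
3. (t (f (g (k)) (f (p (k) (q)) (f (q) (g (k))))) (w (f (g (k)) (t (q) (k))) (p (w (q) (q)) (q))))  →  (t (f (g (k)) (f (p (k) (q)) (g (k)))) (w (f (g (k)) (t (q) (k))) (p (w (q) (q)) (q))))


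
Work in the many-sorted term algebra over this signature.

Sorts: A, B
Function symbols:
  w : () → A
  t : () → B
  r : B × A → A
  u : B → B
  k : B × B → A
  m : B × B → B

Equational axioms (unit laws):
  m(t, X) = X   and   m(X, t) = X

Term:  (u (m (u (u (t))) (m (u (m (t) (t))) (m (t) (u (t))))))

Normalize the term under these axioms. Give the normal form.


1. (u (m (u (u (t))) (m (u (m (t) (t))) (m (t) (u (t))))))  →  (u (m (u (u (t))) (m (u (t)) (m (t) (u (t))))))
2. (u (m (u (u (t))) (m (u (t)) (m (t) (u (t))))))  →  (u (m (u (u (t))) (m (u (t)) (u (t)))))

normal form = (u (m (u (u (t))) (m (u (t)) (u (t)))))


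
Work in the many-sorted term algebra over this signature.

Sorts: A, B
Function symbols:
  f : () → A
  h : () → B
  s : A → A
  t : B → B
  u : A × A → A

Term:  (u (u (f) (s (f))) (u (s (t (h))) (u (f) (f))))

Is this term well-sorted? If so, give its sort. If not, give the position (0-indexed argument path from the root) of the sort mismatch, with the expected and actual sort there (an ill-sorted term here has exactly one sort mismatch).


    (f) : A
      (f) : A
    (s (f)) : A
  (u (f) (s (f))) : A
        (h) : B
      (t (h)) : B
    (s (t (h))) : ✗ arg 0 at [1, 0, 0] has sort B, expected A
      (f) : A
      (f) : A
    (u (f) (f)) : A

ill-sorted at position [1, 0, 0]: expected A, got B


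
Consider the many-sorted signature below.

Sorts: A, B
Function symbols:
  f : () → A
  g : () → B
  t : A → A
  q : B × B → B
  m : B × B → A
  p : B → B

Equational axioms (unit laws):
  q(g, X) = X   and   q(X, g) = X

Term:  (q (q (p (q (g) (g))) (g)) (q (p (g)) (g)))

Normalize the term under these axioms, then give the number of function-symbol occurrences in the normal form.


1. (q (q (p (q (g) (g))) (g)) (q (p (g)) (g)))  →  (q (p (q (g) (g))) (q (p (g)) (g)))
2. (q (p (q (g) (g))) (q (p (g)) (g)))  →  (q (p (g)) (q (p (g)) (g)))
3. (q (p (g)) (q (p (g)) (g)))  →  (q (p (g)) (p (g)))
normal form: (q (p (g)) (p (g)))

size = 5


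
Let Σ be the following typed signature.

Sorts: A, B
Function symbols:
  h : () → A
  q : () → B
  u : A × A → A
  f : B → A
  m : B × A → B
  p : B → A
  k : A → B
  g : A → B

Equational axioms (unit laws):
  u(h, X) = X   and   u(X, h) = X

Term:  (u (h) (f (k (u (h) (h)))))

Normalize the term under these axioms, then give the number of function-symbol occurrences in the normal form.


1. (u (h) (f (k (u (h) (h)))))  →  (f (k (u (h) (h))))
2. (f (k (u (h) (h))))  →  (f (k (h)))
normal form: (f (k (h)))

size = 3


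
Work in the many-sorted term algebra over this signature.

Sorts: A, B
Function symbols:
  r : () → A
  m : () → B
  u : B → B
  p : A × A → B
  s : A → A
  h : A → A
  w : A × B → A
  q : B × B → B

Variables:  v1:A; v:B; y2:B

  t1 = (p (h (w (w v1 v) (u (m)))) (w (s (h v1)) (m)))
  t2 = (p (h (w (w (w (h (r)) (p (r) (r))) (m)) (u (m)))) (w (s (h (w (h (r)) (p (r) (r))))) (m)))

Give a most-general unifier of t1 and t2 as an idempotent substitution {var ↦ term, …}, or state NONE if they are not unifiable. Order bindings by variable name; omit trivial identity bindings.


{v ↦ (m), v1 ↦ (w (h (r)) (p (r) (r)))}


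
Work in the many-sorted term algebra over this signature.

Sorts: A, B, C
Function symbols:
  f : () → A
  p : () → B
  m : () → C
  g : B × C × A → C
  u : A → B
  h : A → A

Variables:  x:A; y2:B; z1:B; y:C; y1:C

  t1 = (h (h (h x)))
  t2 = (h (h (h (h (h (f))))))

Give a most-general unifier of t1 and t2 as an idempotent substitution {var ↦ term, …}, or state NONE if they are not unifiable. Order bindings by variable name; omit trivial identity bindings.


{x ↦ (h (h (f)))}


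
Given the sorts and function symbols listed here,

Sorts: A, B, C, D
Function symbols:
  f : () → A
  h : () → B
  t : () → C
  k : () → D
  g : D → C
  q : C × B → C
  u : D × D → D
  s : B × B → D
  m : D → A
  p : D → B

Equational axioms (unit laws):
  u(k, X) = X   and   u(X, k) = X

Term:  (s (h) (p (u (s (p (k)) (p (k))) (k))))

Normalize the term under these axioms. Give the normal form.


1. (s (h) (p (u (s (p (k)) (p (k))) (k))))  →  (s (h) (p (s (p (k)) (p (k)))))

normal form = (s (h) (p (s (p (k)) (p (k)))))


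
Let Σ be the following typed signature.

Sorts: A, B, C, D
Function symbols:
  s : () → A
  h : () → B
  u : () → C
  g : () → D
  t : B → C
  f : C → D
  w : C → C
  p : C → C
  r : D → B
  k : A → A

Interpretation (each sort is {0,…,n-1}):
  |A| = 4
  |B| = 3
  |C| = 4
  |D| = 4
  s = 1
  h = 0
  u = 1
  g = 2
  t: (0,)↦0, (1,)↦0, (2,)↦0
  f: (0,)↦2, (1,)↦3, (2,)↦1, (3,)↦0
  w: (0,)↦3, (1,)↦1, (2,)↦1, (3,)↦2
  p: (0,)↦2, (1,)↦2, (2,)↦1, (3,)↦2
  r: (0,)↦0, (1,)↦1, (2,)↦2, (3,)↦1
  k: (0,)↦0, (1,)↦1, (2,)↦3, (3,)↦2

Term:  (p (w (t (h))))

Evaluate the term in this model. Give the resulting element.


  h = 0
  (t (h)) = t(0,) = 0
  (w (t (h))) = w(0,) = 3
  (p (w (t (h)))) = p(3,) = 2

value = 2


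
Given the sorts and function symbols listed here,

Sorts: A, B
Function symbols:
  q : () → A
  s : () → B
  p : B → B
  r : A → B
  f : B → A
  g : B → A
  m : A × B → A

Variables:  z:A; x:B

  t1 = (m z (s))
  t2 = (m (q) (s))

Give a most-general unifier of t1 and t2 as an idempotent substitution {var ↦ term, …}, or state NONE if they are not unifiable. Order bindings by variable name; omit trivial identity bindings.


{z ↦ (q)}


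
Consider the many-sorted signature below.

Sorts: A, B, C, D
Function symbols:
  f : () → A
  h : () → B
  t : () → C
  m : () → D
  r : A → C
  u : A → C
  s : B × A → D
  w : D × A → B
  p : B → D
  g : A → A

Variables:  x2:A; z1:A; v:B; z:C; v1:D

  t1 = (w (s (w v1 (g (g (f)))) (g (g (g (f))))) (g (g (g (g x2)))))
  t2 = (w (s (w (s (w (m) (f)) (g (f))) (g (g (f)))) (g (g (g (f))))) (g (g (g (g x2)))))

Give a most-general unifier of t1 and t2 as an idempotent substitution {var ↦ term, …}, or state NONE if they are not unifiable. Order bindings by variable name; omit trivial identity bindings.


{v1 ↦ (s (w (m) (f)) (g (f)))}


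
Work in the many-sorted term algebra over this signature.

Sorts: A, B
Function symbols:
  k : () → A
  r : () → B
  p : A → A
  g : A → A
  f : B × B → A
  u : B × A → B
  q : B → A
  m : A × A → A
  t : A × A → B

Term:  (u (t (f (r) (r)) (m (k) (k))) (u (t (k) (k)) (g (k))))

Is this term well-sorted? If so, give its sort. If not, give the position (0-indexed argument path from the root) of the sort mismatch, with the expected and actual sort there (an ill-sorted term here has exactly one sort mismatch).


ill-sorted at position [1]: expected A, got B

      (r) : B
      (r) : B
    (f (r) (r)) : A
      (k) : A
      (k) : A
    (m (k) (k)) : A
  (t (f (r) (r)) (m (k) (k))) : B
      (k) : A
      (k) : A
    (t (k) (k)) : B
      (k) : A
    (g (k)) : A
  (u (t (k) (k)) (g (k))) : B
(u (t (f (r) (r)) (m (k) (k))) (u (t (k) (k)) (g (k)))) : ✗ arg 1 at [1] has sort B, expected A
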